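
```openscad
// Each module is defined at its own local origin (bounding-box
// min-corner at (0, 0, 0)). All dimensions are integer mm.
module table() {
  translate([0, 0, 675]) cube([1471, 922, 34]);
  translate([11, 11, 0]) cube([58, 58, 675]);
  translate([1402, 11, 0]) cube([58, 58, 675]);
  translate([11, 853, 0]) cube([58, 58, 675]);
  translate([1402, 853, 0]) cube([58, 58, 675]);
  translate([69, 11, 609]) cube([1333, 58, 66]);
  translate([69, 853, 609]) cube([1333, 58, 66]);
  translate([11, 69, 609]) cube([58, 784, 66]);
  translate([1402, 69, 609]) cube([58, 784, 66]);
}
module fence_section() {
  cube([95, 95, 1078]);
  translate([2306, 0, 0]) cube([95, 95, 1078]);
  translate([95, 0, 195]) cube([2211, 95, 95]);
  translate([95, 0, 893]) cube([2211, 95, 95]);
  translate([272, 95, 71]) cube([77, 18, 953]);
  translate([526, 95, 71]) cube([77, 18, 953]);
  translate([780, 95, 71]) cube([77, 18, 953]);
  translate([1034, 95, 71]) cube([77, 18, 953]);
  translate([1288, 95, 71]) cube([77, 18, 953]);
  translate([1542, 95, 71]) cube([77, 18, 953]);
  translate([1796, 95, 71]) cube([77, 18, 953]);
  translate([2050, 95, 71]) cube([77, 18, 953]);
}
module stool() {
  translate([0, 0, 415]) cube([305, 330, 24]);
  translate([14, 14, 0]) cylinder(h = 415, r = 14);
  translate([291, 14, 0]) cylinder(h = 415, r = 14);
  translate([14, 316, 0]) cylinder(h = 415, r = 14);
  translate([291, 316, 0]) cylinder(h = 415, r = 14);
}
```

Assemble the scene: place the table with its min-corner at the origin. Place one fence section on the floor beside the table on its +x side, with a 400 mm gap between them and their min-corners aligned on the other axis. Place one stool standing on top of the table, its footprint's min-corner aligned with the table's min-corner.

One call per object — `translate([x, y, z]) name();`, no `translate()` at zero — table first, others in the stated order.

table();
translate([1871, 0, 0]) fence_section();
translate([0, 0, 709]) stool();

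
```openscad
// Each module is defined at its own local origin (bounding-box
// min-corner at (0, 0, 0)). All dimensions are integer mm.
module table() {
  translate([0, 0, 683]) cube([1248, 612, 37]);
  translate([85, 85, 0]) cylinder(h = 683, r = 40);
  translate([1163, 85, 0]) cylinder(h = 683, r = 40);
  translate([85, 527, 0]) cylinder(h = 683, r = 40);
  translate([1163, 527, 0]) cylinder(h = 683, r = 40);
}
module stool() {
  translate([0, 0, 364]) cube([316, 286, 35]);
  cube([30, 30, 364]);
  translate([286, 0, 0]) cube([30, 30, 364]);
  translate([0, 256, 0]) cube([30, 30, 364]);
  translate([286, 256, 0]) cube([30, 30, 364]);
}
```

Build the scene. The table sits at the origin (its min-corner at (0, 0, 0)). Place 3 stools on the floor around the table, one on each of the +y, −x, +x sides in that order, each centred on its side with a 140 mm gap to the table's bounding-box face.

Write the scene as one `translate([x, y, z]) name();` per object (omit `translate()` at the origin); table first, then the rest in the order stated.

table();
translate([466, 752, 0]) stool();
translate([-456, 163, 0]) stool();
translate([1388, 163, 0]) stool();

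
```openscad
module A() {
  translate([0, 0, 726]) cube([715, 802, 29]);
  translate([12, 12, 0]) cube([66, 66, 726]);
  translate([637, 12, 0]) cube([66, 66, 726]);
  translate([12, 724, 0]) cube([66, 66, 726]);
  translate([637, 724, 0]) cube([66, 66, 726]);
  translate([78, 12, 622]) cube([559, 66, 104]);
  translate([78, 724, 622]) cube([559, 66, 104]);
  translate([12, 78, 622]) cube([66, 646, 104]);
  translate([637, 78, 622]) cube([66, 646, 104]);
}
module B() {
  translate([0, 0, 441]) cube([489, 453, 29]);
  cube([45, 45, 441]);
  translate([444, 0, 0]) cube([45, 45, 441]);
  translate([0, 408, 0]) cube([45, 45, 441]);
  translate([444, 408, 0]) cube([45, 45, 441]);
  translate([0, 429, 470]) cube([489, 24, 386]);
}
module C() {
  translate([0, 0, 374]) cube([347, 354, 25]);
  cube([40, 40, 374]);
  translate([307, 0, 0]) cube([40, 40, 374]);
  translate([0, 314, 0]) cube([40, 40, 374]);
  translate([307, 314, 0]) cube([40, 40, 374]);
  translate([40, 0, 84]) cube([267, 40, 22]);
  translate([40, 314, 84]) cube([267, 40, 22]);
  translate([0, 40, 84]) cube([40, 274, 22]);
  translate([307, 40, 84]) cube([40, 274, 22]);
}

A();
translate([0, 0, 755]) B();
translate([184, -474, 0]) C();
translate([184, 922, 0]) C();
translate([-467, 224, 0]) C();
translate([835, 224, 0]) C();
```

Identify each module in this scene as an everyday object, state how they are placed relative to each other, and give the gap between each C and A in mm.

Each stool's nearest face is 120 mm from the table's bounding box.

A is a table. B is a chair. C is a stool. The chair is on top of the table. Four stools sit around the table at the −y, +y, −x, +x sides. The gap between each stool and the table is 120 mm.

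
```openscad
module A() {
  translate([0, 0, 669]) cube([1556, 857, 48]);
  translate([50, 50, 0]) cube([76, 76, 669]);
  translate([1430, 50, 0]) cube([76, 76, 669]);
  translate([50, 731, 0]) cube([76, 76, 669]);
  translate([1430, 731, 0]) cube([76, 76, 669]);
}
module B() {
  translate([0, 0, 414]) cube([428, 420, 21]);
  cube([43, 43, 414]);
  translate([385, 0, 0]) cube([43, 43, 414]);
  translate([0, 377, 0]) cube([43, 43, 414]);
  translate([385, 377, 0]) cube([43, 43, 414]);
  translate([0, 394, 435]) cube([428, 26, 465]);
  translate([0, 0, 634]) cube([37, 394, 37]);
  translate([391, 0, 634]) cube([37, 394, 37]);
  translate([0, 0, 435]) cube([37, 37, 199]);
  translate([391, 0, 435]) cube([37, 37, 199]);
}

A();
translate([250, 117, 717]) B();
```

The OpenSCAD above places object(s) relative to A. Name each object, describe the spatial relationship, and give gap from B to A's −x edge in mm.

A is a table. B is a chair. The chair is on top of the table. The gap from the chair to the table's −x edge is 250 mm.

The chair's min-x is at 250; the table's min-x is 0; gap = 250 mm.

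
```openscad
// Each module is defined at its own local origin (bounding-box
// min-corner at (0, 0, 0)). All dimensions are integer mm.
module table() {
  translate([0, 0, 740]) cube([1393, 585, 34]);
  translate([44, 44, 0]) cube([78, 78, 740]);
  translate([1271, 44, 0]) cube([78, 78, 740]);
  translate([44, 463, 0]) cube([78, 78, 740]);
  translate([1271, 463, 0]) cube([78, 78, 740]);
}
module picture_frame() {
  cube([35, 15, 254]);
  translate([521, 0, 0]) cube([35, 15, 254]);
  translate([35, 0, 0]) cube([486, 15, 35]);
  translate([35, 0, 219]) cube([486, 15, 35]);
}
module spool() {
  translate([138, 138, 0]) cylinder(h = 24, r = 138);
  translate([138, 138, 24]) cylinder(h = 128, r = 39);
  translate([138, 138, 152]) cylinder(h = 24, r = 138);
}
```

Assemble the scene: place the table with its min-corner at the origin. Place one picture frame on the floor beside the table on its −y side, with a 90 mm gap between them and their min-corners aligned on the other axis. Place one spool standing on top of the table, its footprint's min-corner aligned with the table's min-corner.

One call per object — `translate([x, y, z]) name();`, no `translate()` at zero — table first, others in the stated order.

table();
translate([0, -105, 0]) picture_frame();
translate([0, 0, 774]) spool();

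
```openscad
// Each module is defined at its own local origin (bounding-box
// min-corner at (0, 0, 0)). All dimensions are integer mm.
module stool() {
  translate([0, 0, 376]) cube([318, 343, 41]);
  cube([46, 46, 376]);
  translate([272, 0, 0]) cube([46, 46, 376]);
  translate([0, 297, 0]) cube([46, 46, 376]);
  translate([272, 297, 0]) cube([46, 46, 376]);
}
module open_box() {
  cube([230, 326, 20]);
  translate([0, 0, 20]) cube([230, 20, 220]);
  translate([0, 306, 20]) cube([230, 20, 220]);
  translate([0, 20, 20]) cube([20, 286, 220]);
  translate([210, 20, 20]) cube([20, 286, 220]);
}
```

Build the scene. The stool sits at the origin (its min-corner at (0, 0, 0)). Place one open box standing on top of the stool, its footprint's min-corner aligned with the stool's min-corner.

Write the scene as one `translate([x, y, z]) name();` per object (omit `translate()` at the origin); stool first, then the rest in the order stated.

stool();
translate([0, 0, 417]) open_box();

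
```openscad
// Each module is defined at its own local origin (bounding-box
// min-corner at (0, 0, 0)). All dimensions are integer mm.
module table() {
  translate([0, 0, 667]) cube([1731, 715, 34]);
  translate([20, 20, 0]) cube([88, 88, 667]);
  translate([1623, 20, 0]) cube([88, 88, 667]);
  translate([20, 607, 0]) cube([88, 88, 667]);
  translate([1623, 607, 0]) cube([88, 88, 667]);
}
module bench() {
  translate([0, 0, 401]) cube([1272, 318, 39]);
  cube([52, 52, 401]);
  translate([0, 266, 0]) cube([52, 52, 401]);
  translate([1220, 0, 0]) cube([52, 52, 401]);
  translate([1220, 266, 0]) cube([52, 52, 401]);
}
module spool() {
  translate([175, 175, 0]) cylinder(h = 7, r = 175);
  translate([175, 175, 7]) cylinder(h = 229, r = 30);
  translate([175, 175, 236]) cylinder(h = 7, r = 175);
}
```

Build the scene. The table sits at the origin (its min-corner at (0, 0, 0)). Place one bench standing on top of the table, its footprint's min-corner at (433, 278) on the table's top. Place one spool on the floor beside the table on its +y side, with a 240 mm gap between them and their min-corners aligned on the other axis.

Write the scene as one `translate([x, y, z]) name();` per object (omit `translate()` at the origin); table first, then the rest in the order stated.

table();
translate([433, 278, 701]) bench();
translate([0, 955, 0]) spool();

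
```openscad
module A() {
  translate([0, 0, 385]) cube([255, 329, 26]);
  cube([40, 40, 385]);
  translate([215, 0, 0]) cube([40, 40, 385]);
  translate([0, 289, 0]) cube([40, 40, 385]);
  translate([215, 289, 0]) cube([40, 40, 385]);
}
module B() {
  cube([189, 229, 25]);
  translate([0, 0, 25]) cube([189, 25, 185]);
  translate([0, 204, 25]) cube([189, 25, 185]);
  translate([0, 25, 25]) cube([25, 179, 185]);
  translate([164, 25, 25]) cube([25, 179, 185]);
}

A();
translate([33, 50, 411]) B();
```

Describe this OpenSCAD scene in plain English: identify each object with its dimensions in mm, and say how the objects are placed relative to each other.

A is a four-legged stool. The seat is 255×329 mm, 26 mm thick, top at z = 411 mm. It stands on four square legs, each 40×40 mm in cross-section, from z = 0 to the seat underside, each flush with a corner of the seat.

B is an open storage box with external size 189×229×210 mm and wall thickness 25 mm (the base is also 25 mm thick). The base covers the whole footprint; the four walls stand on the base, with the y-facing walls full-width and the x-facing walls fitting between their inner faces.

The open box is on top of the stool, centred.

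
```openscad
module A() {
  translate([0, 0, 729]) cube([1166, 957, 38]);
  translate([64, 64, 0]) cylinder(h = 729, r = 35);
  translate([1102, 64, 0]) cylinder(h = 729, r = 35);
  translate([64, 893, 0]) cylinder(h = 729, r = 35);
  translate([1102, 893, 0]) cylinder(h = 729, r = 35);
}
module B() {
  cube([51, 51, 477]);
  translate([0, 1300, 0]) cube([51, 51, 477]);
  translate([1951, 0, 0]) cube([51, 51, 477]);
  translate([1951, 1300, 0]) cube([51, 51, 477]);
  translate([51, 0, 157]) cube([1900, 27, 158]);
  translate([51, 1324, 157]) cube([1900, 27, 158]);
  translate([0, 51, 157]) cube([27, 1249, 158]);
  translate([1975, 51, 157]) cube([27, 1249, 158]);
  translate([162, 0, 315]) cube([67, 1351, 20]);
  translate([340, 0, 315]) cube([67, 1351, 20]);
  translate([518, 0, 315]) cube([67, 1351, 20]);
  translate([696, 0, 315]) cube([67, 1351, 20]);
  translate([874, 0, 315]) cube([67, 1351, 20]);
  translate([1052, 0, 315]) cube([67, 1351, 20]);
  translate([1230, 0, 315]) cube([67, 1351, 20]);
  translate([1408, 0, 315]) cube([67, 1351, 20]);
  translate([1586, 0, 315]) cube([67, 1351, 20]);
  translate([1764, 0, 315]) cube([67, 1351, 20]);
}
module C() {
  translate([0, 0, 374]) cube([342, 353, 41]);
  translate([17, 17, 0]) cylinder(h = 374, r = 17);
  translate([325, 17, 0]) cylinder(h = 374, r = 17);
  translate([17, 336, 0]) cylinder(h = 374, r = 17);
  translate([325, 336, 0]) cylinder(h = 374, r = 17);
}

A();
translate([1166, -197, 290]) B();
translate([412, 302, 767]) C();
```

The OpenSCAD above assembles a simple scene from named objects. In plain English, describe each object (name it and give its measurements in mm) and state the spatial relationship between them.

A is a table: top 1166 mm (x) × 957 mm (y), 38 mm thick, upper face at z = 767 mm, on four round legs of 70 mm diameter, each leg's bounding box inset 29 mm from the nearest pair of top edges, running from z = 0 to the bottom of the top.

B is a bed frame 2002 mm long (x) by 1351 mm wide (y). Four 51×51 mm corner posts, 477 mm tall, at the corners of the footprint. Four rails of 27 mm thickness and 158 mm height run between adjacent posts with their undersides at z = 157 mm, their outer faces flush with the outside of the frame (the two x-running rails run between the posts' inner faces; the two y-running rails run between the posts' inner faces). 10 slats, each 67 mm wide (x) and 20 mm thick, lie across the top of the two x-running rails, running the full 1351 mm width of the frame in y; the slats are evenly spaced along x between the inner faces of the end posts with equal gaps (rounded down to the nearest mm) at the −x end and between each pair — any rounding remainder accumulates at the +x end.

C is a four-legged stool. The seat is 342×353 mm, 41 mm thick, top at z = 415 mm. It stands on four round legs, each 34 mm in diameter, from z = 0 to the seat underside, each leg's axis is inset half a diameter from the nearest pair of seat edges (so the leg's bounding box is flush with the corner).

The bed frame is beside the table with their tops flush at z = 767. The stool is on top of the table, centred.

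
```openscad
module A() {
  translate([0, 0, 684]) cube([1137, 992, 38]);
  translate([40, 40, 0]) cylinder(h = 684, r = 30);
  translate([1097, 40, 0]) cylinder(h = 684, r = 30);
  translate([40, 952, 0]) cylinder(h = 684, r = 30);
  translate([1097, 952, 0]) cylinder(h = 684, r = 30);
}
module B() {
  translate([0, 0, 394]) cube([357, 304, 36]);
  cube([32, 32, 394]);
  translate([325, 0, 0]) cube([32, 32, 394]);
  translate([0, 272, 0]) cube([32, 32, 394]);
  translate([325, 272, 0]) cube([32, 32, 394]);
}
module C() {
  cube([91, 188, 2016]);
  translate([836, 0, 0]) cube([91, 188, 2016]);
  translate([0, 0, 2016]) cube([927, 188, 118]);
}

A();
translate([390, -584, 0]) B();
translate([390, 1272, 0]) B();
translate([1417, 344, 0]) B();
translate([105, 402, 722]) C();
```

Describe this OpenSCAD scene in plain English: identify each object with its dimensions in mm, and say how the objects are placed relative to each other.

A is a table with a 1137×992 mm rectangular top, 38 mm thick, top surface at z = 722 mm, supported by four round legs of 60 mm diameter, each leg's bounding box inset 10 mm from the nearest pair of top edges, running from the floor.

B is a four-legged stool. The seat is a 357×304×36 mm slab whose top surface is at z = 430 mm; four square legs, each 32×32 mm in cross-section, run from the floor (z = 0) to the underside of the seat, each flush with a corner of the seat.

C is a door frame. The clear opening is 745 mm wide and 2016 mm high. Two 91 mm wide jambs, 188 mm deep, stand either side of the opening from the floor to the top of the opening. A 118 mm thick head sits across the top of both jambs, spanning the full outside width of the frame.

Three stools sit around the table at the −y, +y, +x sides. The door frame is on top of the table, centred.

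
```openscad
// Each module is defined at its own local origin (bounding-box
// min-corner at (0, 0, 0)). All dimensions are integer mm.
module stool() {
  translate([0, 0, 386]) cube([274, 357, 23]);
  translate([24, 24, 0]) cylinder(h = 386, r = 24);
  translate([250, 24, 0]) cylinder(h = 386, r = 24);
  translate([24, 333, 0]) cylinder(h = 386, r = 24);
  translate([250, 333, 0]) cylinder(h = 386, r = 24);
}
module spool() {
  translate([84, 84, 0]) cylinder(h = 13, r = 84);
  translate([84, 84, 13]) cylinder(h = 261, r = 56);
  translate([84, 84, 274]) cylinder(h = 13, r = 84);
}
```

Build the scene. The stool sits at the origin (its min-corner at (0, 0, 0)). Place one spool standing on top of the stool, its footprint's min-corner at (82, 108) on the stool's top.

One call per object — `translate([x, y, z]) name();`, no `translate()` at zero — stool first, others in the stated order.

stool();
translate([82, 108, 409]) spool();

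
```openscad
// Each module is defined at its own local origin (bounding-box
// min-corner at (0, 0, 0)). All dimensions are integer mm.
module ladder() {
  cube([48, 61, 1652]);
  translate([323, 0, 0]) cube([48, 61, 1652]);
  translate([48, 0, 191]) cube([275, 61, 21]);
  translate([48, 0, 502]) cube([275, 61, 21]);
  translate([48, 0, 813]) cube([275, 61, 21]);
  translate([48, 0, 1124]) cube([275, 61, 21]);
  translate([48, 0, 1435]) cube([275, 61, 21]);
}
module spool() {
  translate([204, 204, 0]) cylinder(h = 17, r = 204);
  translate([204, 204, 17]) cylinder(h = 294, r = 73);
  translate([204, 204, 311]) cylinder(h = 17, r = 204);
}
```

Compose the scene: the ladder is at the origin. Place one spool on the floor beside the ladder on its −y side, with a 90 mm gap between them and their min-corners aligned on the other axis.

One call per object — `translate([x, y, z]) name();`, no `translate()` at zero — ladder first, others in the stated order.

ladder();
translate([0, -498, 0]) spool();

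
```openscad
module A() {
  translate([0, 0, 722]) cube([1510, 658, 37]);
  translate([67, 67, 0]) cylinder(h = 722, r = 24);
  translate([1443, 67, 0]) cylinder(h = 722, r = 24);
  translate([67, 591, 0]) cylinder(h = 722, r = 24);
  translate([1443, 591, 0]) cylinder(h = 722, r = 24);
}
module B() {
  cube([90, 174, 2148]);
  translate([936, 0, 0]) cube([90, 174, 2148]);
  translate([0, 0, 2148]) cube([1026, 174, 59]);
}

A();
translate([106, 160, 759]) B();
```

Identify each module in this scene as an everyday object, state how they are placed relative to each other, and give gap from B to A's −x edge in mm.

The door frame's min-x is at 106; the table's min-x is 0; gap = 106 mm.

A is a table. B is a door frame. The door frame is on top of the table. The gap from the door frame to the table's −x edge is 106 mm.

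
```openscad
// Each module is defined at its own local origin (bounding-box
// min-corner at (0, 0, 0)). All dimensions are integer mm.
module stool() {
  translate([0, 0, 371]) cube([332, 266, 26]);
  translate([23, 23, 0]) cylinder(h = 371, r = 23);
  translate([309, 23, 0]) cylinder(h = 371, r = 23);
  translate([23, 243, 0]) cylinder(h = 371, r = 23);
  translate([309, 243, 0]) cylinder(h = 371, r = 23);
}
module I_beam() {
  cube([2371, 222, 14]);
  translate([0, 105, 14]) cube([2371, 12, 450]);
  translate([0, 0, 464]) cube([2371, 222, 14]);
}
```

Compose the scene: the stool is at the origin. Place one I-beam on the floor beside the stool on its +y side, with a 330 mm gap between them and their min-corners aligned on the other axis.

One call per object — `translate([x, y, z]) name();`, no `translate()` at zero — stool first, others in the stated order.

stool();
translate([0, 596, 0]) I_beam();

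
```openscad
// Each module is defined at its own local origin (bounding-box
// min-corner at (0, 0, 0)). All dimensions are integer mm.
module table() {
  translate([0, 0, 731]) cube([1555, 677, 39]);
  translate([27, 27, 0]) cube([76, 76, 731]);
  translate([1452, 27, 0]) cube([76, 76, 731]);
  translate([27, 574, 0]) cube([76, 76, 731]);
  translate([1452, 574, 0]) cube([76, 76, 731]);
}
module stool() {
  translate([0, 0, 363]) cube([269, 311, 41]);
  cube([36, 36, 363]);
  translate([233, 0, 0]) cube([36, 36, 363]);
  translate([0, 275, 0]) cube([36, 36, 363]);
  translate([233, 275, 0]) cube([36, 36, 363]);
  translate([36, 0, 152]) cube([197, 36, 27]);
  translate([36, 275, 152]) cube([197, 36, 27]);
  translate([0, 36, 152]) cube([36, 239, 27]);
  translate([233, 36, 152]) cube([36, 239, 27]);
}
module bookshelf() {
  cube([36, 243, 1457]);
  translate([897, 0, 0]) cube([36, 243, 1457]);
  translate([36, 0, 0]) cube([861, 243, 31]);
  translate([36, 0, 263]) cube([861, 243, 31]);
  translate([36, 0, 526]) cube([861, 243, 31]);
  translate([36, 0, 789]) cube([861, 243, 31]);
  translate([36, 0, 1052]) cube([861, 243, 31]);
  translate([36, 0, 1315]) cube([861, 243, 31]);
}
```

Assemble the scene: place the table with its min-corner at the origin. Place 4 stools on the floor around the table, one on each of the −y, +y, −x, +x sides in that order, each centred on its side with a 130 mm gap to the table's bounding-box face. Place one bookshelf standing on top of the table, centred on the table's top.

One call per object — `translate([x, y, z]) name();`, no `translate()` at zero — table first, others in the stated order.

table();
translate([643, -441, 0]) stool();
translate([643, 807, 0]) stool();
translate([-399, 183, 0]) stool();
translate([1685, 183, 0]) stool();
translate([311, 217, 770]) bookshelf();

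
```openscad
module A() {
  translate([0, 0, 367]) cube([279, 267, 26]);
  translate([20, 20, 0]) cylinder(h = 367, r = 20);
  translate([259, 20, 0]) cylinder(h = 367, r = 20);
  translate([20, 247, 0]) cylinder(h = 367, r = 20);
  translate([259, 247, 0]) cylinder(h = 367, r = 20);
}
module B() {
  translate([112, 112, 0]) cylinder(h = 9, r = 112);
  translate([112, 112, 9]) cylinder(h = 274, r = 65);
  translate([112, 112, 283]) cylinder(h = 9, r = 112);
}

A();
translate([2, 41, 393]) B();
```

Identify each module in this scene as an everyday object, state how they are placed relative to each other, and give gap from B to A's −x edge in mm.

The spool's min-x is at 2; the stool's min-x is 0; gap = 2 mm.

A is a stool. B is a spool. The spool is on top of the stool. The gap from the spool to the stool's −x edge is 2 mm.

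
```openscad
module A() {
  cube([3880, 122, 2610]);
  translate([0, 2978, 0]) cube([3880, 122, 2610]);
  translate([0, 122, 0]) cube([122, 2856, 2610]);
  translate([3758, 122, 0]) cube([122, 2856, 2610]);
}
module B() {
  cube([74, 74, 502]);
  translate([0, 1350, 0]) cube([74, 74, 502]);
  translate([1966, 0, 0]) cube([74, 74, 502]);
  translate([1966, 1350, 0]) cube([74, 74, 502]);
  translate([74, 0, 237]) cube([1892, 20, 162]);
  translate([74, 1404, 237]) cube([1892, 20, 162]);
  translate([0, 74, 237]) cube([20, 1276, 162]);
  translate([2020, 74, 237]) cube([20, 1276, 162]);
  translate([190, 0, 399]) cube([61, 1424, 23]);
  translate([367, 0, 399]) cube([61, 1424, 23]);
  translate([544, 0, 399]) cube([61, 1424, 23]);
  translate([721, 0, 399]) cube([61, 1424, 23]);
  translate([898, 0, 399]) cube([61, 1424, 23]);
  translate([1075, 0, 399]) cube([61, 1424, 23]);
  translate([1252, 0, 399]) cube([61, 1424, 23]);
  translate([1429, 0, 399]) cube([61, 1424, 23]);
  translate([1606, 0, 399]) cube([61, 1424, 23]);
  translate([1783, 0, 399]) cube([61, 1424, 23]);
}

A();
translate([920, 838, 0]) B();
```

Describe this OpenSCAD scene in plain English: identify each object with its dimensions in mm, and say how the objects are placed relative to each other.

A is the wall frame of a small rectangular building: four walls, each 2610 mm tall and 122 mm thick, enclosing a footprint 3880 mm (x) by 3100 mm (y) outside-to-outside, with no floor or roof. The front and back walls (the −y and +y sides) span the full width; the two side walls fit between them.

B is a bed frame 2040 mm long (x) by 1424 mm wide (y). Four 74×74 mm corner posts, 502 mm tall, at the corners of the footprint. Four rails of 20 mm thickness and 162 mm height run between adjacent posts with their undersides at z = 237 mm, their outer faces flush with the outside of the frame (the two x-running rails run between the posts' inner faces; the two y-running rails run between the posts' inner faces). 10 slats, each 61 mm wide (x) and 23 mm thick, lie across the top of the two x-running rails, running the full 1424 mm width of the frame in y; the slats are evenly spaced along x between the inner faces of the end posts with equal gaps (rounded down to the nearest mm) at the −x end and between each pair — any rounding remainder accumulates at the +x end.

The bed frame sits inside the house frame, centred.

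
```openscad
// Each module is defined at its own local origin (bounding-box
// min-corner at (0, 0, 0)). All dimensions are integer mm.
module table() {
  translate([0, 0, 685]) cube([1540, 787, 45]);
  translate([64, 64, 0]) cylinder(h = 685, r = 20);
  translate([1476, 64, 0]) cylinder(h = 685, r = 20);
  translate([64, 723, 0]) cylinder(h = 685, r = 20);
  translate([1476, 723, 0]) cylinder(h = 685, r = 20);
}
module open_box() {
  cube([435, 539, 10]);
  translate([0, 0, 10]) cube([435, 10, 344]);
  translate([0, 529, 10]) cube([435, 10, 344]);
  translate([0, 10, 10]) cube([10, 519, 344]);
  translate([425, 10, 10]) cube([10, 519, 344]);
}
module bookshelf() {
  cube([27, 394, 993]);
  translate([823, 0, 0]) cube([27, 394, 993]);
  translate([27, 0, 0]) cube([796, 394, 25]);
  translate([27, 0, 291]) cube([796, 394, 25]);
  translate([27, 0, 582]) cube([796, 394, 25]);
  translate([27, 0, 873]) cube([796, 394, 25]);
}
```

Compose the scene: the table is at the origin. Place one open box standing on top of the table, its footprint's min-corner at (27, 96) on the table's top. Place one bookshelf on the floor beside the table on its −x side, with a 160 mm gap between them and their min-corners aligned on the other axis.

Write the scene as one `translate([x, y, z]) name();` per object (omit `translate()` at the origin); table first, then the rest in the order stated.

table();
translate([27, 96, 730]) open_box();
translate([-1010, 0, 0]) bookshelf();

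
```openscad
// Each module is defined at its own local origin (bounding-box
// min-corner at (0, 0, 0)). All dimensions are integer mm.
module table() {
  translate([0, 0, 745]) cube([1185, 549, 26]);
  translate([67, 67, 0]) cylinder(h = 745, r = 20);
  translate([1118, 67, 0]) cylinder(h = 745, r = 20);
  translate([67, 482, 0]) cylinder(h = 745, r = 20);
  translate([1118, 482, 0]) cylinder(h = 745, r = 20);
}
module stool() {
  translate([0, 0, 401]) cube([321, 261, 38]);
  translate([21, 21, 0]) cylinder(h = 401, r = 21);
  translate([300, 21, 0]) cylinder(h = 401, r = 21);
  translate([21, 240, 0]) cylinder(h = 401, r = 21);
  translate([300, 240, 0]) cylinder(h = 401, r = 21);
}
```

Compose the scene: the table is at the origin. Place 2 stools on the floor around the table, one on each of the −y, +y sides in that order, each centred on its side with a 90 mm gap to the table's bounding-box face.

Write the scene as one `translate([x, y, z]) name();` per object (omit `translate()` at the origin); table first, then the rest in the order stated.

table();
translate([432, -351, 0]) stool();
translate([432, 639, 0]) stool();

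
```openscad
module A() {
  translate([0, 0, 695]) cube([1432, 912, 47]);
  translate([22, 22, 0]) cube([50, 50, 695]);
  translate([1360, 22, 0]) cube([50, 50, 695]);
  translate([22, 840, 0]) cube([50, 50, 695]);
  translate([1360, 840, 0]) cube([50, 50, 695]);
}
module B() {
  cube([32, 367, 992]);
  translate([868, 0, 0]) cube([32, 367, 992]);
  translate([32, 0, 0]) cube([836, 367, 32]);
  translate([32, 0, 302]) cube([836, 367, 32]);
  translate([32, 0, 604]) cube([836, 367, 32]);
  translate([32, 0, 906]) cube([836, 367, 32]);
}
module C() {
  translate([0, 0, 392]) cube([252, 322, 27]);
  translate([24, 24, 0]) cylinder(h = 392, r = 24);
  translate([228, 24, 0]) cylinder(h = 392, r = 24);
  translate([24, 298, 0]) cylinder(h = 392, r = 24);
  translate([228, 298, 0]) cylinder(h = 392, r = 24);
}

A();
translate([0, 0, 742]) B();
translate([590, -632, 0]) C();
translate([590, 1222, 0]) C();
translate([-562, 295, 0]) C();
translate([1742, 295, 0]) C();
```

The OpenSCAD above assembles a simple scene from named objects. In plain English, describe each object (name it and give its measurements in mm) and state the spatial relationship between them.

A is a table: top 1432 mm (x) × 912 mm (y), 47 mm thick, upper face at z = 742 mm, on four 50×50 mm square legs, each inset 22 mm from the nearest pair of top edges, running from z = 0 to the bottom of the top.

B is an open bookshelf. Two side panels, each 32 mm thick, 367 mm deep and 992 mm tall, stand 900 mm apart (outside-to-outside). Between them sit 4 shelves, each 32 mm thick and 367 mm deep, spanning the full gap between the sides. The bottom shelf rests on the floor (its underside at z = 0) and the clear gap between one shelf's top and the next shelf's underside is 270 mm.

C is a four-legged stool. The seat is a 252×322×27 mm slab whose top surface is at z = 419 mm; four round legs, each 48 mm in diameter, run from the floor (z = 0) to the underside of the seat, each leg's axis is inset half a diameter from the nearest pair of seat edges (so the leg's bounding box is flush with the corner).

The bookshelf is on top of the table. Four stools sit around the table at the −y, +y, −x, +x sides.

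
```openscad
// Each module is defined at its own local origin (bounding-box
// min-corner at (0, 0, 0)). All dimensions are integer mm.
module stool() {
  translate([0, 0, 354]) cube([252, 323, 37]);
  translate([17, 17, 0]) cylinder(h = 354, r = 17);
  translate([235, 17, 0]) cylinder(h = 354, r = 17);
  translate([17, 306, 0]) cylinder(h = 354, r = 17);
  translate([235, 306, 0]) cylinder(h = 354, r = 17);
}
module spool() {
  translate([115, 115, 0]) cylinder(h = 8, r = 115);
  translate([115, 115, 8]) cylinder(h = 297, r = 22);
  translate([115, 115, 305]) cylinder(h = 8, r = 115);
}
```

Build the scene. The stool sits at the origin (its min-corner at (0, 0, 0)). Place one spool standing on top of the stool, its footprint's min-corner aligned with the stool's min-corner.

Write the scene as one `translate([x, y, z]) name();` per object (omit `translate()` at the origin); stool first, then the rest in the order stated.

stool();
translate([0, 0, 391]) spool();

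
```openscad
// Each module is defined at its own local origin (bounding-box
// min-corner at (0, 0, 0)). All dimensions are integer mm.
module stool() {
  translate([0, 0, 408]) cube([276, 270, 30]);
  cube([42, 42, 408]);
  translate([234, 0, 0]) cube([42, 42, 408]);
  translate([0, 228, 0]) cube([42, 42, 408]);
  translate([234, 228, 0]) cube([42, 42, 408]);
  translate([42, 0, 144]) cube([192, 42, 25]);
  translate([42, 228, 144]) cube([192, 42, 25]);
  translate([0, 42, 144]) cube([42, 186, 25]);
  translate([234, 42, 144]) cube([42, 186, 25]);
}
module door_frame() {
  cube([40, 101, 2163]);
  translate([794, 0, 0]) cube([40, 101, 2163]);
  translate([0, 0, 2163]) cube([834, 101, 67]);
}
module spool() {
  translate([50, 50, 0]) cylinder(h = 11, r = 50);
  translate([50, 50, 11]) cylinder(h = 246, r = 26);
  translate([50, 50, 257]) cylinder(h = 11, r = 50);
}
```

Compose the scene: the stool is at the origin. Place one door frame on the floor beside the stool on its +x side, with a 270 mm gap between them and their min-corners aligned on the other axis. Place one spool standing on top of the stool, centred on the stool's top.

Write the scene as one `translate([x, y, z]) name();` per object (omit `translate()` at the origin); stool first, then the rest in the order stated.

stool();
translate([546, 0, 0]) door_frame();
translate([88, 85, 438]) spool();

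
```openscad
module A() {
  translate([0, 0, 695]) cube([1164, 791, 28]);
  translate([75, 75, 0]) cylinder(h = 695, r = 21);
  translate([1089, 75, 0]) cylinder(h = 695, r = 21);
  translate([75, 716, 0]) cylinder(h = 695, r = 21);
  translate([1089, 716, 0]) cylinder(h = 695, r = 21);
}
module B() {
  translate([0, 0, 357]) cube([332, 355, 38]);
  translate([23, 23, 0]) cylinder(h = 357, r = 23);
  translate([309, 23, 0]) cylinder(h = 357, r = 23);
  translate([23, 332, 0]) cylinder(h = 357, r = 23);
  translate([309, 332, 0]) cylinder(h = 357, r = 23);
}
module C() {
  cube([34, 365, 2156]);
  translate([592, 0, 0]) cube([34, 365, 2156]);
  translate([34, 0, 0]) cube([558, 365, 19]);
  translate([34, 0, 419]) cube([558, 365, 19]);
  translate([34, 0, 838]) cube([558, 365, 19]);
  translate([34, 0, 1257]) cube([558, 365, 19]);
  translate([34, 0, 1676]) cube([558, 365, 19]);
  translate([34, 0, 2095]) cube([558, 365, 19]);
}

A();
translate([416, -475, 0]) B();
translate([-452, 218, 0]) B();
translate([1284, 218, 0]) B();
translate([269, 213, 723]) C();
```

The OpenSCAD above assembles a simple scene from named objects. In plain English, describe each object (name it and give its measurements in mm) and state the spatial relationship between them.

A is a table: top 1164 mm (x) × 791 mm (y), 28 mm thick, upper face at z = 723 mm, on four round legs of 42 mm diameter, each leg's bounding box inset 54 mm from the nearest pair of top edges, running from z = 0 to the bottom of the top.

B is a simple wooden stool: a rectangular seat 332 mm (x) by 355 mm (y), 38 mm thick, top face at z = 395 mm, on four round legs, each 46 mm in diameter. The legs rest on z = 0, each leg's axis is inset half a diameter from the nearest pair of seat edges (so the leg's bounding box is flush with the corner).

C is an open bookshelf. Two side panels, each 34 mm thick, 365 mm deep and 2156 mm tall, stand 626 mm apart (outside-to-outside). Between them sit 6 shelves, each 19 mm thick and 365 mm deep, spanning the full gap between the sides. The bottom shelf rests on the floor (its underside at z = 0) and the clear gap between one shelf's top and the next shelf's underside is 400 mm.

Three stools sit around the table at the −y, −x, +x sides. The bookshelf is on top of the table, centred.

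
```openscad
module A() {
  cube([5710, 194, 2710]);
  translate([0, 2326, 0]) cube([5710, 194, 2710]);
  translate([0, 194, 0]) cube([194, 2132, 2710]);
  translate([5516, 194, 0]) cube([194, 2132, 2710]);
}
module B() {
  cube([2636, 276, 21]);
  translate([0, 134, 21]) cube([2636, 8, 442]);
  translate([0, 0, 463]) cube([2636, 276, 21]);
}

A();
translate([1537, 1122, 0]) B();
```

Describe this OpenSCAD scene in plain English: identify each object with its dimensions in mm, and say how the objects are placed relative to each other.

A is the wall frame of a small rectangular building: four walls, each 2710 mm tall and 194 mm thick, enclosing a footprint 5710 mm (x) by 2520 mm (y) outside-to-outside, with no floor or roof. The front and back walls (the −y and +y sides) span the full width; the two side walls fit between them.

B is an I-beam lying along x, 2636 mm long. Overall section height 484 mm. Two flanges 276 mm wide (y) and 21 mm thick, one on the floor and one at the top; a web 8 mm thick runs between them, centred on the flange width.

The I-beam sits inside the house frame, centred.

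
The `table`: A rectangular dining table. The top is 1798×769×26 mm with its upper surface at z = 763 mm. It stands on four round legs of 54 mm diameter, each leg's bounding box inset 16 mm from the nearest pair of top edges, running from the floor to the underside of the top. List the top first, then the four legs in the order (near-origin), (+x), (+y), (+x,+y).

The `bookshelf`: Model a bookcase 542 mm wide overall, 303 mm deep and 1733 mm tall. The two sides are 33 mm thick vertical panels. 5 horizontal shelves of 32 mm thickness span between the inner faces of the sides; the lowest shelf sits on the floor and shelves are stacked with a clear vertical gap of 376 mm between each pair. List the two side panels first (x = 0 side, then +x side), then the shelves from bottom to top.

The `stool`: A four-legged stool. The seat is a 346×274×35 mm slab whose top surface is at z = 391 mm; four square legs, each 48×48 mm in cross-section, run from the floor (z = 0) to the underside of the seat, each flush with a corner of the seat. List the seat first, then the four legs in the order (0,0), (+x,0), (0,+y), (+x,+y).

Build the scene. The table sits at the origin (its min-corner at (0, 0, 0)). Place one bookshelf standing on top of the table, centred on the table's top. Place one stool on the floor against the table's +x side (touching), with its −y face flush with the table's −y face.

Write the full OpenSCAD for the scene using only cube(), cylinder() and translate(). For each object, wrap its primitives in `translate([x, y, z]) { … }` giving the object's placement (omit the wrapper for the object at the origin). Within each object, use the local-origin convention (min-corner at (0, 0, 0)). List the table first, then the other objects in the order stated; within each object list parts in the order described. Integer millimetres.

translate([0, 0, 737]) cube([1798, 769, 26]);
translate([43, 43, 0]) cylinder(h = 737, r = 27);
translate([1755, 43, 0]) cylinder(h = 737, r = 27);
translate([43, 726, 0]) cylinder(h = 737, r = 27);
translate([1755, 726, 0]) cylinder(h = 737, r = 27);
translate([628, 233, 763]) {
  cube([33, 303, 1733]);
  translate([509, 0, 0]) cube([33, 303, 1733]);
  translate([33, 0, 0]) cube([476, 303, 32]);
  translate([33, 0, 408]) cube([476, 303, 32]);
  translate([33, 0, 816]) cube([476, 303, 32]);
  translate([33, 0, 1224]) cube([476, 303, 32]);
  translate([33, 0, 1632]) cube([476, 303, 32]);
}
translate([1798, 0, 0]) {
  translate([0, 0, 356]) cube([346, 274, 35]);
  cube([48, 48, 356]);
  translate([298, 0, 0]) cube([48, 48, 356]);
  translate([0, 226, 0]) cube([48, 48, 356]);
  translate([298, 226, 0]) cube([48, 48, 356]);
}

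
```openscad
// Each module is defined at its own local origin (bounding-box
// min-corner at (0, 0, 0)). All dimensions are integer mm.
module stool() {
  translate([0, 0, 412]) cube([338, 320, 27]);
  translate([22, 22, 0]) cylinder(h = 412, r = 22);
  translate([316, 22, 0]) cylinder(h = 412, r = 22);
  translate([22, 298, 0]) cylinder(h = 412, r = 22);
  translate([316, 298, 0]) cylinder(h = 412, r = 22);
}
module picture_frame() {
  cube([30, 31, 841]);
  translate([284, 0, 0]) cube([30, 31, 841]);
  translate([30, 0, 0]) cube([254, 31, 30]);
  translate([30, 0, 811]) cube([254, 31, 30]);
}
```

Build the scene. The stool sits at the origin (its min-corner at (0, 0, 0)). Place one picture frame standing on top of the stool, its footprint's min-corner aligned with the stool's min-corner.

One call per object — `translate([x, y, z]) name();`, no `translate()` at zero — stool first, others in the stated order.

stool();
translate([0, 0, 439]) picture_frame();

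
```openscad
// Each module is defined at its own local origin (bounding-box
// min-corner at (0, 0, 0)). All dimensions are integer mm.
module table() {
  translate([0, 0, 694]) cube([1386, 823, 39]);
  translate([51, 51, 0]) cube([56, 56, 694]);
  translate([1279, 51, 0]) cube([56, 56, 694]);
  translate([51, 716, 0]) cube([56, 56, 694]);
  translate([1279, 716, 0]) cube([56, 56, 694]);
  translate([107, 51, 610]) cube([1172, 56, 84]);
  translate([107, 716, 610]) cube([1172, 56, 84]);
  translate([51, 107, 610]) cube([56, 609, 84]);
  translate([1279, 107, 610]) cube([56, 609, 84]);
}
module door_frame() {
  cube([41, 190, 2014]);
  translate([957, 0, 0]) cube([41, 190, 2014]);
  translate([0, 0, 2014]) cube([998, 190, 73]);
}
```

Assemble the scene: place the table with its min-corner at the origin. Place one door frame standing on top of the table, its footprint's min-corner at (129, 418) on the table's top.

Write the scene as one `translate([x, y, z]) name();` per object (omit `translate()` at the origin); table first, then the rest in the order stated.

table();
translate([129, 418, 733]) door_frame();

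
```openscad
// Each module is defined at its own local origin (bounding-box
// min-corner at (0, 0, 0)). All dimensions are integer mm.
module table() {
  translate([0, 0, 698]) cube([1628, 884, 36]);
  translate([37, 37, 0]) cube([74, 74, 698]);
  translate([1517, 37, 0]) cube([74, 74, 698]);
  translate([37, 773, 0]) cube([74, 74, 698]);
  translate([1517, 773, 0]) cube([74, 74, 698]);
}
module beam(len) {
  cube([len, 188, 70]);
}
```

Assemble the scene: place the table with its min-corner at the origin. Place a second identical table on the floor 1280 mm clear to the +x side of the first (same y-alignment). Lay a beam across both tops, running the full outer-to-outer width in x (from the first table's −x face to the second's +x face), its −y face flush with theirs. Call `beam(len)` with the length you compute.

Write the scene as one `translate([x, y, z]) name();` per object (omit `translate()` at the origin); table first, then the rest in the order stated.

table();
translate([2908, 0, 0]) table();
translate([0, 0, 734]) beam(4536);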